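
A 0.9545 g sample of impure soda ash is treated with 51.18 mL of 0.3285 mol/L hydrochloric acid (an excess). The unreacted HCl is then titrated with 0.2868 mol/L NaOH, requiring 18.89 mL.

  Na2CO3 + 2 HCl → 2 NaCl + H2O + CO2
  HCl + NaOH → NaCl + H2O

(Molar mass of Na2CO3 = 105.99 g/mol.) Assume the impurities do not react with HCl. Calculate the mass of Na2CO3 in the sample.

0.6039 g

n(HCl) added = 0.05118 × 0.3285 = 0.01681 mol
n(NaOH) used in back-titration = 0.01889 × 0.2868 = 5.418 × 10^-3 mol
n(HCl) left over = 5.418 × 10^-3 mol (1:1 ratio)
n(HCl) consumed by analyte = 0.01681 − 5.418 × 10^-3 = 0.01139 mol
From the 1:2 ratio, n(Na2CO3) = 1/2 × 0.01139 = 5.697 × 10^-3 mol
mass of Na2CO3 = 5.697 × 10^-3 × 105.99 = 0.6039 g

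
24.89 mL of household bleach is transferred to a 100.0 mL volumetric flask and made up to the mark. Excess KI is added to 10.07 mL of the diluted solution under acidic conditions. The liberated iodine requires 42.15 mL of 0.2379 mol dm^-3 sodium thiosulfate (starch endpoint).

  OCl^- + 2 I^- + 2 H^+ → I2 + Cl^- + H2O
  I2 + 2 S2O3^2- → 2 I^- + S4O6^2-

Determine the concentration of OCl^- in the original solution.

2.000 mol/L

n(S2O3^2-) = 0.04215 × 0.2379 = 0.01003 mol
n(I2) = n(S2O3^2-)/2 = 5.014 × 10^-3 mol
n(OCl^-) in the aliquot = 5.014 × 10^-3 mol (1:1 ratio)
[OCl^-]_dilute = 5.014 × 10^-3 / 0.01007 = 0.4979 mol/L
[OCl^-]_original = 0.4979 × 100.0/24.89 = 2.000 mol/L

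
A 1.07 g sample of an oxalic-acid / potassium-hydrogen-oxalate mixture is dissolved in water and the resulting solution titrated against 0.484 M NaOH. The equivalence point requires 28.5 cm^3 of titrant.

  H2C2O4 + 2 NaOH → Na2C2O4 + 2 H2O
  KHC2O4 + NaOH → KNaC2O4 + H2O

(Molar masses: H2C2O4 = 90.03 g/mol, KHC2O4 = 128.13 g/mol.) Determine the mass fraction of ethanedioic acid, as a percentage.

n(NaOH) = 0.0285 × 0.484 = 0.0138 mol
Let x = n(H2C2O4), y = n(KHC2O4).
Titrant: 2x + 1y = 0.0138;  mass: 90.03x + 128.13y = 1.07
Solving, x = 4.20 × 10^-3 mol, y = 5.40 × 10^-3 mol
mass of H2C2O4 = 4.20 × 10^-3 × 90.03 = 0.378 g
% H2C2O4 = 0.378 / 1.07 × 100 = 35.3 %

35.3 %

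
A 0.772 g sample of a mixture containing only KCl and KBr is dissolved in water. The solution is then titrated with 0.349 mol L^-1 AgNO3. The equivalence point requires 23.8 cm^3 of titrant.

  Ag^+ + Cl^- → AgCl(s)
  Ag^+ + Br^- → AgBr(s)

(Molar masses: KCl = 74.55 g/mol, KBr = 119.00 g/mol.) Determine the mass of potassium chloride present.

0.363 g

n(AgNO3) = 0.0238 × 0.349 = 8.31 × 10^-3 mol
Let x = n(KCl), y = n(KBr).
Titrant: 1x + 1y = 8.31 × 10^-3;  mass: 74.55x + 119.00y = 0.772
Solving, x = 4.87 × 10^-3 mol, y = 3.44 × 10^-3 mol
mass of KCl = 4.87 × 10^-3 × 74.55 = 0.363 g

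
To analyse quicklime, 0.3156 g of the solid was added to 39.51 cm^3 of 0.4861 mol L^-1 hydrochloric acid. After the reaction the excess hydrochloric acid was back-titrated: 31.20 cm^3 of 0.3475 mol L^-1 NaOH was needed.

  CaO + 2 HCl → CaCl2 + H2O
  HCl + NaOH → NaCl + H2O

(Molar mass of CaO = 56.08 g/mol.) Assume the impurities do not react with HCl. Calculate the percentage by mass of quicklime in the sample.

n(HCl) added = 0.03951 × 0.4861 = 0.01921 mol
n(NaOH) used in back-titration = 0.03120 × 0.3475 = 0.01084 mol
n(HCl) left over = 0.01084 mol (1:1 ratio)
n(HCl) consumed by analyte = 0.01921 − 0.01084 = 8.364 × 10^-3 mol
From the 1:2 ratio, n(CaO) = 1/2 × 8.364 × 10^-3 = 4.182 × 10^-3 mol
mass of CaO = 4.182 × 10^-3 × 56.08 = 0.2345 g
% CaO = 0.2345 / 0.3156 × 100 = 74.31 %

74.31 %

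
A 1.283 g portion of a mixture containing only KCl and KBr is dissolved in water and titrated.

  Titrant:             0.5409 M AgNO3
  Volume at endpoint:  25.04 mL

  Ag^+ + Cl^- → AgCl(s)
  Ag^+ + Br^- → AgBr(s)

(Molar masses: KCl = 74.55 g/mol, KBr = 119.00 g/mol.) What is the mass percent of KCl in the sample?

n(AgNO3) = 0.02504 × 0.5409 = 0.01354 mol
Let x = n(KCl), y = n(KBr).
Titrant: 1x + 1y = 0.01354;  mass: 74.55x + 119.00y = 1.283
Solving, x = 7.396 × 10^-3 mol, y = 6.148 × 10^-3 mol
mass of KCl = 7.396 × 10^-3 × 74.55 = 0.5514 g
% KCl = 0.5514 / 1.283 × 100 = 42.98 %

42.98 %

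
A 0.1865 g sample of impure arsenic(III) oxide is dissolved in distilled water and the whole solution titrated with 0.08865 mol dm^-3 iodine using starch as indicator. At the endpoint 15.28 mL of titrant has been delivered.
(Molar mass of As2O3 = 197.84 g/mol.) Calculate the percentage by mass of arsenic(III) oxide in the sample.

As2O3 + 2 I2 + 2 H2O → As2O5 + 4 HI
n(I2) = 0.01528 L × 0.08865 mol/L = 1.355 × 10^-3 mol
From the 1:2 ratio, n(As2O3) = 1/2 × 1.355 × 10^-3 = 6.773 × 10^-4 mol
mass of As2O3 = 6.773 × 10^-4 × 197.84 g/mol = 0.1340 g
% As2O3 = 0.1340 / 0.1865 × 100 = 71.85 %

71.85 %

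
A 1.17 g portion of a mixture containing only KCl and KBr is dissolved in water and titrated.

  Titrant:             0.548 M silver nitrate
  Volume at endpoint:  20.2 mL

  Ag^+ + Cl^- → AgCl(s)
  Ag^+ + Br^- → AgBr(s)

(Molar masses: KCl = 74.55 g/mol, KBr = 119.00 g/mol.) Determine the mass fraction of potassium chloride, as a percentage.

21.1 %

n(AgNO3) = 0.0202 × 0.548 = 0.0111 mol
Let x = n(KCl), y = n(KBr).
Titrant: 1x + 1y = 0.0111;  mass: 74.55x + 119.00y = 1.17
Solving, x = 3.31 × 10^-3 mol, y = 7.76 × 10^-3 mol
mass of KCl = 3.31 × 10^-3 × 74.55 = 0.247 g
% KCl = 0.247 / 1.17 × 100 = 21.1 %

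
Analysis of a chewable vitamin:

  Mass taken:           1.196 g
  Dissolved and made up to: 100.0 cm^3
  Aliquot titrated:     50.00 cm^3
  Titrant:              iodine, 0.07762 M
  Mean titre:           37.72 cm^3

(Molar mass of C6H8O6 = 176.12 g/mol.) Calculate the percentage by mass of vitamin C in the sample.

C6H8O6 + I2 → C6H6O6 + 2 HI
n(I2) per titration = 0.03772 × 0.07762 = 2.928 × 10^-3 mol
n(C6H8O6) in each aliquot = 2.928 × 10^-3 mol (1:1 ratio)
n(C6H8O6) in the whole flask = 2.928 × 10^-3 × 100.0/50.00 = 5.856 × 10^-3 mol
mass of C6H8O6 = 5.856 × 10^-3 × 176.12 = 1.031 g
% C6H8O6 = 1.031 / 1.196 × 100 = 86.23 %

86.23 %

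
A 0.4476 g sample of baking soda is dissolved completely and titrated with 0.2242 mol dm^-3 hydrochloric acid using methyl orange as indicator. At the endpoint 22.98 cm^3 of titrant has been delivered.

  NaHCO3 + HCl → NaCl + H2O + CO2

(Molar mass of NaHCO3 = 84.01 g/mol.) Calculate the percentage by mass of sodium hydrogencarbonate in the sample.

n(HCl) = 0.02298 L × 0.2242 mol/L = 5.152 × 10^-3 mol
n(NaHCO3) = 5.152 × 10^-3 mol (1:1 ratio)
mass of NaHCO3 = 5.152 × 10^-3 × 84.01 g/mol = 0.4328 g
% NaHCO3 = 0.4328 / 0.4476 × 100 = 96.70 %

96.70 %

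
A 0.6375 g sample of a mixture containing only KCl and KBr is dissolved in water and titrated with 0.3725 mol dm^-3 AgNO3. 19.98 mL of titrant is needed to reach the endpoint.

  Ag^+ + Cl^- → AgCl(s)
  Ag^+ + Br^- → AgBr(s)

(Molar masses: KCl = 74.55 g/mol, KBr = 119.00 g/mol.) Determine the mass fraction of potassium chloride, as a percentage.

n(AgNO3) = 0.01998 × 0.3725 = 7.443 × 10^-3 mol
Let x = n(KCl), y = n(KBr).
Titrant: 1x + 1y = 7.443 × 10^-3;  mass: 74.55x + 119.00y = 0.6375
Solving, x = 5.583 × 10^-3 mol, y = 1.860 × 10^-3 mol
mass of KCl = 5.583 × 10^-3 × 74.55 = 0.4162 g
% KCl = 0.4162 / 0.6375 × 100 = 65.29 %

65.29 %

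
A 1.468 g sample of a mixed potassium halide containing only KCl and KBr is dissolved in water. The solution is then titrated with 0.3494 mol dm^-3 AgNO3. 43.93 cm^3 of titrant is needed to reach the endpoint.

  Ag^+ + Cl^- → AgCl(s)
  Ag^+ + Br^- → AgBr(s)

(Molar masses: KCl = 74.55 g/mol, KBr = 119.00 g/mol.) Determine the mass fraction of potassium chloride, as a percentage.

n(AgNO3) = 0.04393 × 0.3494 = 0.01535 mol
Let x = n(KCl), y = n(KBr).
Titrant: 1x + 1y = 0.01535;  mass: 74.55x + 119.00y = 1.468
Solving, x = 8.066 × 10^-3 mol, y = 7.283 × 10^-3 mol
mass of KCl = 8.066 × 10^-3 × 74.55 = 0.6013 g
% KCl = 0.6013 / 1.468 × 100 = 40.96 %

40.96 %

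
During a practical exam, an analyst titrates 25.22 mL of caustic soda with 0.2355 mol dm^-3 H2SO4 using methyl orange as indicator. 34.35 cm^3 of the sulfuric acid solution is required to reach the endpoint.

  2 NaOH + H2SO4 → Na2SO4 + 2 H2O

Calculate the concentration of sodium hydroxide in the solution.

n(H2SO4) = 0.03435 L × 0.2355 mol/L = 8.089 × 10^-3 mol
From the 2:1 mole ratio, n(NaOH) = 2/1 × 8.089 × 10^-3 = 0.01618 mol
[NaOH] = 0.01618 mol / 0.02522 L = 0.6415 mol/L

0.6415 mol/L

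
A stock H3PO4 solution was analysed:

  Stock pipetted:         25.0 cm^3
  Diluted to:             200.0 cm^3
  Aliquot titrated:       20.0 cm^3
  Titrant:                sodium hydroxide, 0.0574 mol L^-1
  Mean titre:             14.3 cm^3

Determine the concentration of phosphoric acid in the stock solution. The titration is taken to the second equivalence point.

0.164 mol/L

H3PO4 + 2 NaOH → Na2HPO4 + 2 H2O
n(NaOH) = 0.0143 × 0.0574 = 8.21 × 10^-4 mol
From the 1:2 ratio, n(H3PO4) in the aliquot = 1/2 × 8.21 × 10^-4 = 4.10 × 10^-4 mol
[H3PO4]_dilute = 4.10 × 10^-4 / 0.0200 = 0.0205 mol/L
Dilution factor = 200.0 / 25.0 = 8.000
[H3PO4]_stock = 0.0205 × 8.000 = 0.164 mol/L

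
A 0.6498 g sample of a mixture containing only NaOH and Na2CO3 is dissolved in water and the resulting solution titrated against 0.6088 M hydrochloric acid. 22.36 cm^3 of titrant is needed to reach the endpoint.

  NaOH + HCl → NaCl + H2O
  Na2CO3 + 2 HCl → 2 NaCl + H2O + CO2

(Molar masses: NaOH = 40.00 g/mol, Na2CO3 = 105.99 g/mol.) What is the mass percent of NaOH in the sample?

n(HCl) = 0.02236 × 0.6088 = 0.01361 mol
Let x = n(NaOH), y = n(Na2CO3).
Titrant: 1x + 2y = 0.01361;  mass: 40.00x + 105.99y = 0.6498
Solving, x = 5.510 × 10^-3 mol, y = 4.051 × 10^-3 mol
mass of NaOH = 5.510 × 10^-3 × 40.00 = 0.2204 g
% NaOH = 0.2204 / 0.6498 × 100 = 33.92 %

33.92 %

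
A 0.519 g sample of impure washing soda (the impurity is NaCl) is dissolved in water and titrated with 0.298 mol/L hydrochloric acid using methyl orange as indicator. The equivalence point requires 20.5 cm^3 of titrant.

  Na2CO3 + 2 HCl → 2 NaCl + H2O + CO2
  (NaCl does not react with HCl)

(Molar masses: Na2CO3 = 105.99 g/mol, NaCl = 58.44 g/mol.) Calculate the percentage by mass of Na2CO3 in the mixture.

62.4 %

n(HCl) = 0.0205 × 0.298 = 6.11 × 10^-3 mol
Let x = n(Na2CO3), y = n(NaCl).
Titrant: 2x = 6.11 × 10^-3;  mass: 105.99x + 58.44y = 0.519
Solving, x = 3.05 × 10^-3 mol, y = 3.34 × 10^-3 mol
mass of Na2CO3 = 3.05 × 10^-3 × 105.99 = 0.324 g
% Na2CO3 = 0.324 / 0.519 × 100 = 62.4 %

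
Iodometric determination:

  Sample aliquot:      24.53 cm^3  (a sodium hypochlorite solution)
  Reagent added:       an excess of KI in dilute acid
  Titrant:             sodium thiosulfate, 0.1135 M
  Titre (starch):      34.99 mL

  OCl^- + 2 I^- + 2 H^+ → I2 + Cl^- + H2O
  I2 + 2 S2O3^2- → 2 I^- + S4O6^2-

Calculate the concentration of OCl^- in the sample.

0.08095 M

n(S2O3^2-) = 0.03499 × 0.1135 = 3.971 × 10^-3 mol
n(I2) = n(S2O3^2-)/2 = 1.986 × 10^-3 mol
n(OCl^-) in the aliquot = 1.986 × 10^-3 mol (1:1 ratio)
[OCl^-] = 1.986 × 10^-3 / 0.02453 = 0.08095 mol/L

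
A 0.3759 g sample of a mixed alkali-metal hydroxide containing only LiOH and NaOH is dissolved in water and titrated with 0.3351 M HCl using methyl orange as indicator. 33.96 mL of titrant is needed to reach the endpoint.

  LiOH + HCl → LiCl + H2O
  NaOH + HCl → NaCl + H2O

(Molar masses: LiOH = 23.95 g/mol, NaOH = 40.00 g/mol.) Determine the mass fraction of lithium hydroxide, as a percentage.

31.48 %

n(HCl) = 0.03396 × 0.3351 = 0.01138 mol
Let x = n(LiOH), y = n(NaOH).
Titrant: 1x + 1y = 0.01138;  mass: 23.95x + 40.00y = 0.3759
Solving, x = 4.941 × 10^-3 mol, y = 6.439 × 10^-3 mol
mass of LiOH = 4.941 × 10^-3 × 23.95 = 0.1183 g
% LiOH = 0.1183 / 0.3759 × 100 = 31.48 %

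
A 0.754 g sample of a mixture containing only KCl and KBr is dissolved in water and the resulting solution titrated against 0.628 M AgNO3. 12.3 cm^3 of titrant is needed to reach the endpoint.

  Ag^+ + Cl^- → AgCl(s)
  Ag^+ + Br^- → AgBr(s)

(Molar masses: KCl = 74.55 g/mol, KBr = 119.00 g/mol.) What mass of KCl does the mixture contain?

n(AgNO3) = 0.0123 × 0.628 = 7.72 × 10^-3 mol
Let x = n(KCl), y = n(KBr).
Titrant: 1x + 1y = 7.72 × 10^-3;  mass: 74.55x + 119.00y = 0.754
Solving, x = 3.72 × 10^-3 mol, y = 4.01 × 10^-3 mol
mass of KCl = 3.72 × 10^-3 × 74.55 = 0.277 g

0.277 g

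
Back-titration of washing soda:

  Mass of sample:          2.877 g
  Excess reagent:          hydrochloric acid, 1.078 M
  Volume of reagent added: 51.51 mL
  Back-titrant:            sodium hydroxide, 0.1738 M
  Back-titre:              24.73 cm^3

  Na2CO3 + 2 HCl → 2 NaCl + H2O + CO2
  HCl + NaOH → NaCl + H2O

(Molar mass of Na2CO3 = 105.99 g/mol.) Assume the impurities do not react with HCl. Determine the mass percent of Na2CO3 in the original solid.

n(HCl) added = 0.05151 × 1.078 = 0.05553 mol
n(NaOH) used in back-titration = 0.02473 × 0.1738 = 4.298 × 10^-3 mol
n(HCl) left over = 4.298 × 10^-3 mol (1:1 ratio)
n(HCl) consumed by analyte = 0.05553 − 4.298 × 10^-3 = 0.05123 mol
From the 1:2 ratio, n(Na2CO3) = 1/2 × 0.05123 = 0.02561 mol
mass of Na2CO3 = 0.02561 × 105.99 = 2.715 g
% Na2CO3 = 2.715 / 2.877 × 100 = 94.37 %

94.37 %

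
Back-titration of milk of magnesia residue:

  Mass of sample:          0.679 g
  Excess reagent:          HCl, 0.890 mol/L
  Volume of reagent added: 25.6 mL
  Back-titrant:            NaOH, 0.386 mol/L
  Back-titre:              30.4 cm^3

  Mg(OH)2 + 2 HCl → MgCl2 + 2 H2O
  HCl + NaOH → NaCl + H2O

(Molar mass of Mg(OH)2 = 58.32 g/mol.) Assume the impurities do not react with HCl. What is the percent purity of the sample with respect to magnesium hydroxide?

n(HCl) added = 0.0256 × 0.890 = 0.0228 mol
n(NaOH) used in back-titration = 0.0304 × 0.386 = 0.0117 mol
n(HCl) left over = 0.0117 mol (1:1 ratio)
n(HCl) consumed by analyte = 0.0228 − 0.0117 = 0.0110 mol
From the 1:2 ratio, n(Mg(OH)2) = 1/2 × 0.0110 = 5.52 × 10^-3 mol
mass of Mg(OH)2 = 5.52 × 10^-3 × 58.32 = 0.322 g
% Mg(OH)2 = 0.322 / 0.679 × 100 = 47.5 %

47.5 %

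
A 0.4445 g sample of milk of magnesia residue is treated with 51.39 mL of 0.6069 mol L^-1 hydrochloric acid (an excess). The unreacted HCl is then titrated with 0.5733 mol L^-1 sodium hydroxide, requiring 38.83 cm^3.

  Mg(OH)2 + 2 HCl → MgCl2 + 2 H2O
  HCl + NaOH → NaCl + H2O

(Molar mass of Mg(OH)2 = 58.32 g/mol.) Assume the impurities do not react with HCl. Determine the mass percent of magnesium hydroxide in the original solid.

n(HCl) added = 0.05139 × 0.6069 = 0.03119 mol
n(NaOH) used in back-titration = 0.03883 × 0.5733 = 0.02226 mol
n(HCl) left over = 0.02226 mol (1:1 ratio)
n(HCl) consumed by analyte = 0.03119 − 0.02226 = 8.927 × 10^-3 mol
From the 1:2 ratio, n(Mg(OH)2) = 1/2 × 8.927 × 10^-3 = 4.464 × 10^-3 mol
mass of Mg(OH)2 = 4.464 × 10^-3 × 58.32 = 0.2603 g
% Mg(OH)2 = 0.2603 / 0.4445 × 100 = 58.57 %

58.57 %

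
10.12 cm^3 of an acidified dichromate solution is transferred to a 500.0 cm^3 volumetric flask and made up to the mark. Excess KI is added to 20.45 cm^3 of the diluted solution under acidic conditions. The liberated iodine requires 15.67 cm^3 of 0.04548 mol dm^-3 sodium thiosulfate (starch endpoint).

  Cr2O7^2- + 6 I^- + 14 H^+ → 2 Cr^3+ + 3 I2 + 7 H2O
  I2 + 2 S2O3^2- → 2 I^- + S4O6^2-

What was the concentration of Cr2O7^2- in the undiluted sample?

0.2870 mol/L

n(S2O3^2-) = 0.01567 × 0.04548 = 7.127 × 10^-4 mol
n(I2) = n(S2O3^2-)/2 = 3.563 × 10^-4 mol
From the 1:3 ratio, n(Cr2O7^2-) in the aliquot = 1/3 × 3.563 × 10^-4 = 1.188 × 10^-4 mol
[Cr2O7^2-]_dilute = 1.188 × 10^-4 / 0.02045 = 0.005808 mol/L
[Cr2O7^2-]_original = 0.005808 × 500.0/10.12 = 0.2870 mol/L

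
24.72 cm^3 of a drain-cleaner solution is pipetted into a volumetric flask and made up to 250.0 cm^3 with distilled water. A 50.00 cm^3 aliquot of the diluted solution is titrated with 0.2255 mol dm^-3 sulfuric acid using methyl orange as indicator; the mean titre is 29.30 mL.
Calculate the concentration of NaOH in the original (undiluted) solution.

2 NaOH + H2SO4 → Na2SO4 + 2 H2O
n(H2SO4) = 0.02930 × 0.2255 = 6.607 × 10^-3 mol
From the 2:1 ratio, n(NaOH) in the aliquot = 2/1 × 6.607 × 10^-3 = 0.01321 mol
[NaOH]_dilute = 0.01321 / 0.05000 = 0.2643 mol/L
Dilution factor = 250.0 / 24.72 = 10.11
[NaOH]_stock = 0.2643 × 10.11 = 2.673 mol/L

2.673 mol/L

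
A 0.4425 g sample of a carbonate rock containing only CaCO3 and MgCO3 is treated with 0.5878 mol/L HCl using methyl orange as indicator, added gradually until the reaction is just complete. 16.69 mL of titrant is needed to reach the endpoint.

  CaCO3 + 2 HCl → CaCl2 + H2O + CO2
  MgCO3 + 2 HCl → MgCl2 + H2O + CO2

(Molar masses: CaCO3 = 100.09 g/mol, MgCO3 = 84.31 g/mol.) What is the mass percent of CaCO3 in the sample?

n(HCl) = 0.01669 × 0.5878 = 9.810 × 10^-3 mol
Let x = n(CaCO3), y = n(MgCO3).
Titrant: 2x + 2y = 9.810 × 10^-3;  mass: 100.09x + 84.31y = 0.4425
Solving, x = 1.834 × 10^-3 mol, y = 3.071 × 10^-3 mol
mass of CaCO3 = 1.834 × 10^-3 × 100.09 = 0.1836 g
% CaCO3 = 0.1836 / 0.4425 × 100 = 41.49 %

41.49 %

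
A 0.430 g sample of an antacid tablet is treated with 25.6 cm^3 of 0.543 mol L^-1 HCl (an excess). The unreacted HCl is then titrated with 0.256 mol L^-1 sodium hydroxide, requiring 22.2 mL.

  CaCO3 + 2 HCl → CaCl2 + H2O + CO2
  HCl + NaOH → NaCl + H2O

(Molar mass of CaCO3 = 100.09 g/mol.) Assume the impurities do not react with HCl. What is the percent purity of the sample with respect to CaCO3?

n(HCl) added = 0.0256 × 0.543 = 0.0139 mol
n(NaOH) used in back-titration = 0.0222 × 0.256 = 5.68 × 10^-3 mol
n(HCl) left over = 5.68 × 10^-3 mol (1:1 ratio)
n(HCl) consumed by analyte = 0.0139 − 5.68 × 10^-3 = 8.22 × 10^-3 mol
From the 1:2 ratio, n(CaCO3) = 1/2 × 8.22 × 10^-3 = 4.11 × 10^-3 mol
mass of CaCO3 = 4.11 × 10^-3 × 100.09 = 0.411 g
% CaCO3 = 0.411 / 0.430 × 100 = 95.6 %

95.6 %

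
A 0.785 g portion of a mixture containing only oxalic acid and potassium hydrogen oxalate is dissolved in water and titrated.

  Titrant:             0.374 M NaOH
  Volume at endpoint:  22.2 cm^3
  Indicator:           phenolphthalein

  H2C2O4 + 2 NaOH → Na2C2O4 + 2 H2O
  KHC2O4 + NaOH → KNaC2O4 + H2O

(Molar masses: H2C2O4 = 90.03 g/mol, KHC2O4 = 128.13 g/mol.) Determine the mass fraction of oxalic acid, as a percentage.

19.2 %

n(NaOH) = 0.0222 × 0.374 = 8.30 × 10^-3 mol
Let x = n(H2C2O4), y = n(KHC2O4).
Titrant: 2x + 1y = 8.30 × 10^-3;  mass: 90.03x + 128.13y = 0.785
Solving, x = 1.68 × 10^-3 mol, y = 4.95 × 10^-3 mol
mass of H2C2O4 = 1.68 × 10^-3 × 90.03 = 0.151 g
% H2C2O4 = 0.151 / 0.785 × 100 = 19.2 %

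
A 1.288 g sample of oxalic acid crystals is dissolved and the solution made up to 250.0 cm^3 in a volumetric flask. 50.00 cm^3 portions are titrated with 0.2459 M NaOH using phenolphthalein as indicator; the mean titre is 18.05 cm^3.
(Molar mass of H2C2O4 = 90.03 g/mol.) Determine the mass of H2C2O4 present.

0.9990 g

H2C2O4 + 2 NaOH → Na2C2O4 + 2 H2O
n(NaOH) per titration = 0.01805 × 0.2459 = 4.438 × 10^-3 mol
From the 1:2 ratio, n(H2C2O4) in each aliquot = 1/2 × 4.438 × 10^-3 = 2.219 × 10^-3 mol
n(H2C2O4) in the whole flask = 2.219 × 10^-3 × 250.0/50.00 = 0.01110 mol
mass of H2C2O4 = 0.01110 × 90.03 = 0.9990 g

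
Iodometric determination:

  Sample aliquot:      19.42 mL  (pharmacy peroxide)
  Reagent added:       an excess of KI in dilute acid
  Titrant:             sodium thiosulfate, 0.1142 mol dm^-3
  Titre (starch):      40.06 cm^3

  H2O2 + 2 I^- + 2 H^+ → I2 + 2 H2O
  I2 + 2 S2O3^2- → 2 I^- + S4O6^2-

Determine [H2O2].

n(S2O3^2-) = 0.04006 × 0.1142 = 4.575 × 10^-3 mol
n(I2) = n(S2O3^2-)/2 = 2.287 × 10^-3 mol
n(H2O2) in the aliquot = 2.287 × 10^-3 mol (1:1 ratio)
[H2O2] = 2.287 × 10^-3 / 0.01942 = 0.1178 mol/L

0.1178 mol/L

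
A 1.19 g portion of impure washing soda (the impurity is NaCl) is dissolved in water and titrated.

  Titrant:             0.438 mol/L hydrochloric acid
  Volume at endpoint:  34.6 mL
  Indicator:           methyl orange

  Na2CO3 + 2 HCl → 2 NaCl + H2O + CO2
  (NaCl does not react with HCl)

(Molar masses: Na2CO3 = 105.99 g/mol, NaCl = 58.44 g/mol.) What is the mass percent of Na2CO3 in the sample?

n(HCl) = 0.0346 × 0.438 = 0.0152 mol
Let x = n(Na2CO3), y = n(NaCl).
Titrant: 2x = 0.0152;  mass: 105.99x + 58.44y = 1.19
Solving, x = 7.58 × 10^-3 mol, y = 6.62 × 10^-3 mol
mass of Na2CO3 = 7.58 × 10^-3 × 105.99 = 0.803 g
% Na2CO3 = 0.803 / 1.19 × 100 = 67.5 %

67.5 %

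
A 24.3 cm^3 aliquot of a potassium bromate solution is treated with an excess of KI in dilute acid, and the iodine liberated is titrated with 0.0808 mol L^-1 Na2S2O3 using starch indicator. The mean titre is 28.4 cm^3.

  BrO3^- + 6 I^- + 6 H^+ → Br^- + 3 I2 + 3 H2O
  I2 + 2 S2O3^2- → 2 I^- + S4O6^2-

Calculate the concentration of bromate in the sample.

n(S2O3^2-) = 0.0284 × 0.0808 = 2.29 × 10^-3 mol
n(I2) = n(S2O3^2-)/2 = 1.15 × 10^-3 mol
From the 1:3 ratio, n(BrO3^-) in the aliquot = 1/3 × 1.15 × 10^-3 = 3.82 × 10^-4 mol
[BrO3^-] = 3.82 × 10^-4 / 0.0243 = 0.0157 mol/L

0.0157 mol/L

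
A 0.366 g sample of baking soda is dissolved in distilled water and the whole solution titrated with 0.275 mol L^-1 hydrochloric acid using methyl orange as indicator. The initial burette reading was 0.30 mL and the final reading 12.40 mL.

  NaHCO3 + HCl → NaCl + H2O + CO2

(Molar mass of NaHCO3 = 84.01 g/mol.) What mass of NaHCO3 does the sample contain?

n(HCl) = 0.0121 L × 0.275 mol/L = 3.33 × 10^-3 mol
n(NaHCO3) = 3.33 × 10^-3 mol (1:1 ratio)
mass of NaHCO3 = 3.33 × 10^-3 × 84.01 g/mol = 0.280 g

0.280 g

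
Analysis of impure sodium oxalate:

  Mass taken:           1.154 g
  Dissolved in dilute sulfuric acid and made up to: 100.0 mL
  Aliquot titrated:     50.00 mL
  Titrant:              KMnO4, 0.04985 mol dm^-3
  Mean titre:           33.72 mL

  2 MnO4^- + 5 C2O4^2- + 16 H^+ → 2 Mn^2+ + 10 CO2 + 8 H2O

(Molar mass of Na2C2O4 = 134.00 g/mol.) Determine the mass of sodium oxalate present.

1.126 g

n(KMnO4) per titration = 0.03372 × 0.04985 = 1.681 × 10^-3 mol
From the 5:2 ratio, n(Na2C2O4) in each aliquot = 5/2 × 1.681 × 10^-3 = 4.202 × 10^-3 mol
n(Na2C2O4) in the whole flask = 4.202 × 10^-3 × 100.0/50.00 = 8.405 × 10^-3 mol
mass of Na2C2O4 = 8.405 × 10^-3 × 134.00 = 1.126 g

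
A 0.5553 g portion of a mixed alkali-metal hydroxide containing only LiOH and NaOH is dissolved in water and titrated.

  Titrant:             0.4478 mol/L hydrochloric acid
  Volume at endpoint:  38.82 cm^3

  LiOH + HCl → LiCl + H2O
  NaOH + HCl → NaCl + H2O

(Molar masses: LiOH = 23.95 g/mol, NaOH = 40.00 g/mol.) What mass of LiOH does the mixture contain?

0.2090 g

n(HCl) = 0.03882 × 0.4478 = 0.01738 mol
Let x = n(LiOH), y = n(NaOH).
Titrant: 1x + 1y = 0.01738;  mass: 23.95x + 40.00y = 0.5553
Solving, x = 8.725 × 10^-3 mol, y = 8.658 × 10^-3 mol
mass of LiOH = 8.725 × 10^-3 × 23.95 = 0.2090 g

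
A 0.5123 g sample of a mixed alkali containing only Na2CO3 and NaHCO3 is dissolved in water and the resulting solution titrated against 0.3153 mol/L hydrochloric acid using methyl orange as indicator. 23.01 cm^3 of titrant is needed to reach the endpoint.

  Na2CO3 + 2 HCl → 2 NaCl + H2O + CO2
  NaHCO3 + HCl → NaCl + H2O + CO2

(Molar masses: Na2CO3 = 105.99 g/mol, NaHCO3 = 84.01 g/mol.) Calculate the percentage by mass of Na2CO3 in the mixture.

n(HCl) = 0.02301 × 0.3153 = 7.255 × 10^-3 mol
Let x = n(Na2CO3), y = n(NaHCO3).
Titrant: 2x + 1y = 7.255 × 10^-3;  mass: 105.99x + 84.01y = 0.5123
Solving, x = 1.567 × 10^-3 mol, y = 4.121 × 10^-3 mol
mass of Na2CO3 = 1.567 × 10^-3 × 105.99 = 0.1661 g
% Na2CO3 = 0.1661 / 0.5123 × 100 = 32.42 %

32.42 %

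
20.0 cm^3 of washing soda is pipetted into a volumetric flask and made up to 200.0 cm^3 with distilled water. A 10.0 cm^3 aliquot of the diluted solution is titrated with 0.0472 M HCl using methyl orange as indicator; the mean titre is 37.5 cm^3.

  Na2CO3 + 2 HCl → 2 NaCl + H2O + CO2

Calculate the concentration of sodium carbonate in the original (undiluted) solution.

0.885 M

n(HCl) = 0.0375 × 0.0472 = 1.77 × 10^-3 mol
From the 1:2 ratio, n(Na2CO3) in the aliquot = 1/2 × 1.77 × 10^-3 = 8.85 × 10^-4 mol
[Na2CO3]_dilute = 8.85 × 10^-4 / 0.0100 = 0.0885 mol/L
Dilution factor = 200.0 / 20.0 = 10.00
[Na2CO3]_stock = 0.0885 × 10.00 = 0.885 mol/L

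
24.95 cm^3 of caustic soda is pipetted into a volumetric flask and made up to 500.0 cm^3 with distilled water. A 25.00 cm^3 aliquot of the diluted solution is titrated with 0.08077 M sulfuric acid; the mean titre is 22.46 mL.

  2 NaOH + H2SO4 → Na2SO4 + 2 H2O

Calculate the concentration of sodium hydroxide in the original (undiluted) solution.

n(H2SO4) = 0.02246 × 0.08077 = 1.814 × 10^-3 mol
From the 2:1 ratio, n(NaOH) in the aliquot = 2/1 × 1.814 × 10^-3 = 3.628 × 10^-3 mol
[NaOH]_dilute = 3.628 × 10^-3 / 0.02500 = 0.1451 mol/L
Dilution factor = 500.0 / 24.95 = 20.04
[NaOH]_stock = 0.1451 × 20.04 = 2.908 mol/L

2.908 M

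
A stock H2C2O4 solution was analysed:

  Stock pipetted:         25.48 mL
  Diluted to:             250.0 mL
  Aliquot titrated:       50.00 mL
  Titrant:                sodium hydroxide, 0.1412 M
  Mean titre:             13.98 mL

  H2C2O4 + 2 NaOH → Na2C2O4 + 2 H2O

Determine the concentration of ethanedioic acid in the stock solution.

n(NaOH) = 0.01398 × 0.1412 = 1.974 × 10^-3 mol
From the 1:2 ratio, n(H2C2O4) in the aliquot = 1/2 × 1.974 × 10^-3 = 9.870 × 10^-4 mol
[H2C2O4]_dilute = 9.870 × 10^-4 / 0.05000 = 0.01974 mol/L
Dilution factor = 250.0 / 25.48 = 9.812
[H2C2O4]_stock = 0.01974 × 9.812 = 0.1937 mol/L

0.1937 M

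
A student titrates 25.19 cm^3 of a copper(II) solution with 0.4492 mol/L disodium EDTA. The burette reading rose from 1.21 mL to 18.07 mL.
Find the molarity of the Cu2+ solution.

Cu^2+ + EDTA^4- → [Cu(EDTA)]^2-
n(EDTA) = 0.01686 L × 0.4492 mol/L = 7.574 × 10^-3 mol
n(Cu2+) = 7.574 × 10^-3 mol (1:1 mole ratio)
[Cu2+] = 7.574 × 10^-3 mol / 0.02519 L = 0.3007 mol/L

0.3007 mol/L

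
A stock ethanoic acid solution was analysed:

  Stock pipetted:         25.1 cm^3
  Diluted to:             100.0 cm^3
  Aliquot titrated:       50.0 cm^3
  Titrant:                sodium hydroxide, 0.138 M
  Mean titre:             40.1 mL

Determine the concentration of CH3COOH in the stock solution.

0.441 M

CH3COOH + NaOH → CH3COONa + H2O
n(NaOH) = 0.0401 × 0.138 = 5.53 × 10^-3 mol
n(CH3COOH) in the aliquot = 5.53 × 10^-3 mol (1:1 ratio)
[CH3COOH]_dilute = 5.53 × 10^-3 / 0.0500 = 0.111 mol/L
Dilution factor = 100.0 / 25.1 = 3.984
[CH3COOH]_stock = 0.111 × 3.984 = 0.441 mol/L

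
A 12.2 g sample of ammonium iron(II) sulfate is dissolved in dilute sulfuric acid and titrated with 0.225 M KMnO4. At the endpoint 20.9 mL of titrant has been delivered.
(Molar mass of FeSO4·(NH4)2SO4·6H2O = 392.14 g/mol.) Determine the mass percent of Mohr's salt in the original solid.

MnO4^- + 5 Fe^2+ + 8 H^+ → Mn^2+ + 5 Fe^3+ + 4 H2O
n(KMnO4) = 0.0209 L × 0.225 mol/L = 4.70 × 10^-3 mol
From the 5:1 ratio, n(FeSO4·(NH4)2SO4·6H2O) = 5/1 × 4.70 × 10^-3 = 0.0235 mol
mass of FeSO4·(NH4)2SO4·6H2O = 0.0235 × 392.14 g/mol = 9.22 g
% FeSO4·(NH4)2SO4·6H2O = 9.22 / 12.2 × 100 = 75.6 %

75.6 %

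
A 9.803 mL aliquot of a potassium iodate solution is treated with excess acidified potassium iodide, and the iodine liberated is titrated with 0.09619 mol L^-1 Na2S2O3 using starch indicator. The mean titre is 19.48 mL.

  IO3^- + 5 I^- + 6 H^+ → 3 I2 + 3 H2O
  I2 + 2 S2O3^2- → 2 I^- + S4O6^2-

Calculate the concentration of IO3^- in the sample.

0.03186 mol/L

n(S2O3^2-) = 0.01948 × 0.09619 = 1.874 × 10^-3 mol
n(I2) = n(S2O3^2-)/2 = 9.369 × 10^-4 mol
From the 1:3 ratio, n(IO3^-) in the aliquot = 1/3 × 9.369 × 10^-4 = 3.123 × 10^-4 mol
[IO3^-] = 3.123 × 10^-4 / 0.009803 = 0.03186 mol/L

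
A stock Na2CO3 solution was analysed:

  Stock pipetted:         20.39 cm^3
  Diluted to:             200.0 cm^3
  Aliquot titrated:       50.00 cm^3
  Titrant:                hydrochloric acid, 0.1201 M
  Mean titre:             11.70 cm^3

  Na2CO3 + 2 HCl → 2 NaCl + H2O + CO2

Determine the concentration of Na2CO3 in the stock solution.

0.1378 M

n(HCl) = 0.01170 × 0.1201 = 1.405 × 10^-3 mol
From the 1:2 ratio, n(Na2CO3) in the aliquot = 1/2 × 1.405 × 10^-3 = 7.026 × 10^-4 mol
[Na2CO3]_dilute = 7.026 × 10^-4 / 0.05000 = 0.01405 mol/L
Dilution factor = 200.0 / 20.39 = 9.809
[Na2CO3]_stock = 0.01405 × 9.809 = 0.1378 mol/L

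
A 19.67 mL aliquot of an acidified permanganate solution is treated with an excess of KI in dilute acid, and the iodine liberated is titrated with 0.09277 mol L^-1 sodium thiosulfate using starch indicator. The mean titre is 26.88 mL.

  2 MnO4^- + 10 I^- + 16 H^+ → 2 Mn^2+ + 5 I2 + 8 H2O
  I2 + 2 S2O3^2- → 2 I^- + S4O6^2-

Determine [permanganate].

n(S2O3^2-) = 0.02688 × 0.09277 = 2.494 × 10^-3 mol
n(I2) = n(S2O3^2-)/2 = 1.247 × 10^-3 mol
From the 2:5 ratio, n(MnO4^-) in the aliquot = 2/5 × 1.247 × 10^-3 = 4.987 × 10^-4 mol
[MnO4^-] = 4.987 × 10^-4 / 0.01967 = 0.02535 mol/L

0.02535 mol/L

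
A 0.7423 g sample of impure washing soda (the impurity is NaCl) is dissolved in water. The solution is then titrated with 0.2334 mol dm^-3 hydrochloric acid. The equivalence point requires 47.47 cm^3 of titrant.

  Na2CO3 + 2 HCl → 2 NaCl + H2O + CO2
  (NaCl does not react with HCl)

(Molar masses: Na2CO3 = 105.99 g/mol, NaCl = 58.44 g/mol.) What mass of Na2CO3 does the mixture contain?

n(HCl) = 0.04747 × 0.2334 = 0.01108 mol
Let x = n(Na2CO3), y = n(NaCl).
Titrant: 2x = 0.01108;  mass: 105.99x + 58.44y = 0.7423
Solving, x = 5.540 × 10^-3 mol, y = 2.655 × 10^-3 mol
mass of Na2CO3 = 5.540 × 10^-3 × 105.99 = 0.5872 g

0.5872 g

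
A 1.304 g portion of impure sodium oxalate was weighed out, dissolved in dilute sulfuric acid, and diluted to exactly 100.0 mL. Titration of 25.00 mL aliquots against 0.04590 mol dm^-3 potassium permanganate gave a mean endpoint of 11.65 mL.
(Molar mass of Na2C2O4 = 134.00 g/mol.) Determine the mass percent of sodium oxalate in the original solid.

54.95 %

2 MnO4^- + 5 C2O4^2- + 16 H^+ → 2 Mn^2+ + 10 CO2 + 8 H2O
n(KMnO4) per titration = 0.01165 × 0.04590 = 5.347 × 10^-4 mol
From the 5:2 ratio, n(Na2C2O4) in each aliquot = 5/2 × 5.347 × 10^-4 = 1.337 × 10^-3 mol
n(Na2C2O4) in the whole flask = 1.337 × 10^-3 × 100.0/25.00 = 5.347 × 10^-3 mol
mass of Na2C2O4 = 5.347 × 10^-3 × 134.00 = 0.7165 g
% Na2C2O4 = 0.7165 / 1.304 × 100 = 54.95 %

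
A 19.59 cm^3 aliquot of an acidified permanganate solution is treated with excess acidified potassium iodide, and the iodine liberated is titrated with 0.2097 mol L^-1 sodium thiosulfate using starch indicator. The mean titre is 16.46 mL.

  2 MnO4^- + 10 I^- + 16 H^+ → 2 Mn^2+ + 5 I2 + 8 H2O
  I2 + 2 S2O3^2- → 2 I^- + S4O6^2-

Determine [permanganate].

0.03524 mol/L

n(S2O3^2-) = 0.01646 × 0.2097 = 3.452 × 10^-3 mol
n(I2) = n(S2O3^2-)/2 = 1.726 × 10^-3 mol
From the 2:5 ratio, n(MnO4^-) in the aliquot = 2/5 × 1.726 × 10^-3 = 6.903 × 10^-4 mol
[MnO4^-] = 6.903 × 10^-4 / 0.01959 = 0.03524 mol/L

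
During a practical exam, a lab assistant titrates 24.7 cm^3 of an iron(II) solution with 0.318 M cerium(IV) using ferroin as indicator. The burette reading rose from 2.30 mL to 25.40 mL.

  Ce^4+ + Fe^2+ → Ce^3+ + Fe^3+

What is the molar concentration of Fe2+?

0.297 M

n(Ce4+) = 0.0231 L × 0.318 mol/L = 7.35 × 10^-3 mol
n(Fe2+) = 7.35 × 10^-3 mol (1:1 mole ratio)
[Fe2+] = 7.35 × 10^-3 mol / 0.0247 L = 0.297 mol/L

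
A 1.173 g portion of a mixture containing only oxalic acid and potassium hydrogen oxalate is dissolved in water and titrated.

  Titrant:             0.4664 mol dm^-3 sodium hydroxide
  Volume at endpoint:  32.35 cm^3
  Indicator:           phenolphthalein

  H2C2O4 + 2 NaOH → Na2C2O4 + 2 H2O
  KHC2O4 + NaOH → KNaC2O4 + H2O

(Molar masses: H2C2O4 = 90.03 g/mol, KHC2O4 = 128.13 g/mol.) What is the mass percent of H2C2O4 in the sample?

n(NaOH) = 0.03235 × 0.4664 = 0.01509 mol
Let x = n(H2C2O4), y = n(KHC2O4).
Titrant: 2x + 1y = 0.01509;  mass: 90.03x + 128.13y = 1.173
Solving, x = 4.573 × 10^-3 mol, y = 5.941 × 10^-3 mol
mass of H2C2O4 = 4.573 × 10^-3 × 90.03 = 0.4117 g
% H2C2O4 = 0.4117 / 1.173 × 100 = 35.10 %

35.10 %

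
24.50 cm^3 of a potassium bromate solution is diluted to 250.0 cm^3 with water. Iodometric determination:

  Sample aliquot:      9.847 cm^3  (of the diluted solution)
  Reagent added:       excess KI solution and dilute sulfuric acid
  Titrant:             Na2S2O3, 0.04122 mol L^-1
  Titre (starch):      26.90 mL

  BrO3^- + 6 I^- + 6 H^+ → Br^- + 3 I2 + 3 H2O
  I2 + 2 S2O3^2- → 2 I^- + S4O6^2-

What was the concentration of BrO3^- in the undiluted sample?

0.1915 mol/L

n(S2O3^2-) = 0.02690 × 0.04122 = 1.109 × 10^-3 mol
n(I2) = n(S2O3^2-)/2 = 5.544 × 10^-4 mol
From the 1:3 ratio, n(BrO3^-) in the aliquot = 1/3 × 5.544 × 10^-4 = 1.848 × 10^-4 mol
[BrO3^-]_dilute = 1.848 × 10^-4 / 0.009847 = 0.01877 mol/L
[BrO3^-]_original = 0.01877 × 250.0/24.50 = 0.1915 mol/L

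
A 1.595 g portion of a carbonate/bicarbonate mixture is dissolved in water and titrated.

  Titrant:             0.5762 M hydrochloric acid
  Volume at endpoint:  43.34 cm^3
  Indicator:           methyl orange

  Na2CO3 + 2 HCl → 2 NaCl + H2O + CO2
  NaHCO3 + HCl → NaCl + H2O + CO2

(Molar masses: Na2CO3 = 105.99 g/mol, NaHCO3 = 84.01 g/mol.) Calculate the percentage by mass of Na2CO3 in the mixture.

n(HCl) = 0.04334 × 0.5762 = 0.02497 mol
Let x = n(Na2CO3), y = n(NaHCO3).
Titrant: 2x + 1y = 0.02497;  mass: 105.99x + 84.01y = 1.595
Solving, x = 8.108 × 10^-3 mol, y = 8.756 × 10^-3 mol
mass of Na2CO3 = 8.108 × 10^-3 × 105.99 = 0.8594 g
% Na2CO3 = 0.8594 / 1.595 × 100 = 53.88 %

53.88 %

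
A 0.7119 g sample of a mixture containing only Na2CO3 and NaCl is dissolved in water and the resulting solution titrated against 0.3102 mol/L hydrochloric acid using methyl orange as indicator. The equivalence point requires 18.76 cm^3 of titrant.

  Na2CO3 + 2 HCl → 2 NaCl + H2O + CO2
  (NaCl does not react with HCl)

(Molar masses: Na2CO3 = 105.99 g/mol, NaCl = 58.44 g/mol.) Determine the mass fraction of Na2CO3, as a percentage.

43.32 %

n(HCl) = 0.01876 × 0.3102 = 5.819 × 10^-3 mol
Let x = n(Na2CO3), y = n(NaCl).
Titrant: 2x = 5.819 × 10^-3;  mass: 105.99x + 58.44y = 0.7119
Solving, x = 2.910 × 10^-3 mol, y = 6.905 × 10^-3 mol
mass of Na2CO3 = 2.910 × 10^-3 × 105.99 = 0.3084 g
% Na2CO3 = 0.3084 / 0.7119 × 100 = 43.32 %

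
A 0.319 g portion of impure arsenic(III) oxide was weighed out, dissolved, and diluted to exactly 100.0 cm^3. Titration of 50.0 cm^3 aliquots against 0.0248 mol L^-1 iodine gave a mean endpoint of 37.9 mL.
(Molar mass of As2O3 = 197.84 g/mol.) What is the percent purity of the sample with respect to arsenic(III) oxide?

As2O3 + 2 I2 + 2 H2O → As2O5 + 4 HI
n(I2) per titration = 0.0379 × 0.0248 = 9.40 × 10^-4 mol
From the 1:2 ratio, n(As2O3) in each aliquot = 1/2 × 9.40 × 10^-4 = 4.70 × 10^-4 mol
n(As2O3) in the whole flask = 4.70 × 10^-4 × 100.0/50.0 = 9.40 × 10^-4 mol
mass of As2O3 = 9.40 × 10^-4 × 197.84 = 0.186 g
% As2O3 = 0.186 / 0.319 × 100 = 58.3 %

58.3 %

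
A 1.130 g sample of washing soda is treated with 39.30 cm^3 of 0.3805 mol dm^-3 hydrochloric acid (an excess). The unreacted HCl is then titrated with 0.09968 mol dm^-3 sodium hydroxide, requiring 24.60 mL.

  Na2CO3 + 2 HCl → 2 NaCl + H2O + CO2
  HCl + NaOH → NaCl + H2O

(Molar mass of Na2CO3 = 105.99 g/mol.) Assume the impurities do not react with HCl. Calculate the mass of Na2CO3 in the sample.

0.6625 g

n(HCl) added = 0.03930 × 0.3805 = 0.01495 mol
n(NaOH) used in back-titration = 0.02460 × 0.09968 = 2.452 × 10^-3 mol
n(HCl) left over = 2.452 × 10^-3 mol (1:1 ratio)
n(HCl) consumed by analyte = 0.01495 − 2.452 × 10^-3 = 0.01250 mol
From the 1:2 ratio, n(Na2CO3) = 1/2 × 0.01250 = 6.251 × 10^-3 mol
mass of Na2CO3 = 6.251 × 10^-3 × 105.99 = 0.6625 g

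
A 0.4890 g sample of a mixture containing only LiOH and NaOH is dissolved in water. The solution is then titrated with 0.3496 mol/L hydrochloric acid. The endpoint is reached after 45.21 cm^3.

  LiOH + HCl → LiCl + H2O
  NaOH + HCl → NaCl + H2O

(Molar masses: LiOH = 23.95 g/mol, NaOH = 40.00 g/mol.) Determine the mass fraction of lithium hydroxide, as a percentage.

n(HCl) = 0.04521 × 0.3496 = 0.01581 mol
Let x = n(LiOH), y = n(NaOH).
Titrant: 1x + 1y = 0.01581;  mass: 23.95x + 40.00y = 0.4890
Solving, x = 8.923 × 10^-3 mol, y = 6.882 × 10^-3 mol
mass of LiOH = 8.923 × 10^-3 × 23.95 = 0.2137 g
% LiOH = 0.2137 / 0.4890 × 100 = 43.70 %

43.70 %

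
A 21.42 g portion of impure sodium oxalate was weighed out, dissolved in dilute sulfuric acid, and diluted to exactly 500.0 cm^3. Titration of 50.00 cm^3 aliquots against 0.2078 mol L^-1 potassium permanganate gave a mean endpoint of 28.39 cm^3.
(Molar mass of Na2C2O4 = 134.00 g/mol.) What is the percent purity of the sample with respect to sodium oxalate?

2 MnO4^- + 5 C2O4^2- + 16 H^+ → 2 Mn^2+ + 10 CO2 + 8 H2O
n(KMnO4) per titration = 0.02839 × 0.2078 = 5.899 × 10^-3 mol
From the 5:2 ratio, n(Na2C2O4) in each aliquot = 5/2 × 5.899 × 10^-3 = 0.01475 mol
n(Na2C2O4) in the whole flask = 0.01475 × 500.0/50.00 = 0.1475 mol
mass of Na2C2O4 = 0.1475 × 134.00 = 19.76 g
% Na2C2O4 = 19.76 / 21.42 × 100 = 92.26 %

92.26 %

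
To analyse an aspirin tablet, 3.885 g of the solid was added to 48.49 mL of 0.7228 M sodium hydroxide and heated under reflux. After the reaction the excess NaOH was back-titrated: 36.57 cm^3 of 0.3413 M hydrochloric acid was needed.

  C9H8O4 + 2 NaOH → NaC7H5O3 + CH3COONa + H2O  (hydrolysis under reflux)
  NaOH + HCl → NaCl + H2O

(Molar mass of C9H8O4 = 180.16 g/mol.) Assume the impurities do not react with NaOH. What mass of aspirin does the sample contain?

2.033 g

n(NaOH) added = 0.04849 × 0.7228 = 0.03505 mol
n(HCl) used in back-titration = 0.03657 × 0.3413 = 0.01248 mol
n(NaOH) left over = 0.01248 mol (1:1 ratio)
n(NaOH) consumed by analyte = 0.03505 − 0.01248 = 0.02257 mol
From the 1:2 ratio, n(C9H8O4) = 1/2 × 0.02257 = 0.01128 mol
mass of C9H8O4 = 0.01128 × 180.16 = 2.033 g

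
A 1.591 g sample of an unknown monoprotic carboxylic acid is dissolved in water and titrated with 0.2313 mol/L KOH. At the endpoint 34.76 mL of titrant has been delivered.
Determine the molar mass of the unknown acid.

n(KOH) = 0.03476 L × 0.2313 mol/L = 8.040 × 10^-3 mol
n(HA) = 8.040 × 10^-3 mol (1:1 ratio)
M = m / n = 1.591 g / 8.040 × 10^-3 mol = 197.9 g/mol

197.9 g/mol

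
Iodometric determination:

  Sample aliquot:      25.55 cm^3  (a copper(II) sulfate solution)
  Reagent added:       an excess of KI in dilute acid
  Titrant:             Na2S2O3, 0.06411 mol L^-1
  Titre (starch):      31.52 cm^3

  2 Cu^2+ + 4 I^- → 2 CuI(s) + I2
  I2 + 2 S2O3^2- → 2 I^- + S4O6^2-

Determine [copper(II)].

n(S2O3^2-) = 0.03152 × 0.06411 = 2.021 × 10^-3 mol
n(I2) = n(S2O3^2-)/2 = 1.010 × 10^-3 mol
From the 2:1 ratio, n(Cu2+) in the aliquot = 2/1 × 1.010 × 10^-3 = 2.021 × 10^-3 mol
[Cu2+] = 2.021 × 10^-3 / 0.02555 = 0.07909 mol/L

0.07909 mol/L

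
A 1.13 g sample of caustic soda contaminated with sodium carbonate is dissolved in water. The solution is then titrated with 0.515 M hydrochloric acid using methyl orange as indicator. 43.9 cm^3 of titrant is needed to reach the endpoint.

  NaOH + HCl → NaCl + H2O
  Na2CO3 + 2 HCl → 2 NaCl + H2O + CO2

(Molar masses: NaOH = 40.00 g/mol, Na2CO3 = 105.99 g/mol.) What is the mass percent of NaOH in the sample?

18.6 %

n(HCl) = 0.0439 × 0.515 = 0.0226 mol
Let x = n(NaOH), y = n(Na2CO3).
Titrant: 1x + 2y = 0.0226;  mass: 40.00x + 105.99y = 1.13
Solving, x = 5.24 × 10^-3 mol, y = 8.68 × 10^-3 mol
mass of NaOH = 5.24 × 10^-3 × 40.00 = 0.210 g
% NaOH = 0.210 / 1.13 × 100 = 18.6 %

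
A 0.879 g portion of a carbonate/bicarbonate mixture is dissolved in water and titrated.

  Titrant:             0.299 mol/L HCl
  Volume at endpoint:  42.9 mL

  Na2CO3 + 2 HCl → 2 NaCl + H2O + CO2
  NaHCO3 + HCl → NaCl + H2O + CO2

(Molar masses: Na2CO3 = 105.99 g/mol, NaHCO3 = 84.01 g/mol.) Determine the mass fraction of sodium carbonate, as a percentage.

n(HCl) = 0.0429 × 0.299 = 0.0128 mol
Let x = n(Na2CO3), y = n(NaHCO3).
Titrant: 2x + 1y = 0.0128;  mass: 105.99x + 84.01y = 0.879
Solving, x = 3.20 × 10^-3 mol, y = 6.42 × 10^-3 mol
mass of Na2CO3 = 3.20 × 10^-3 × 105.99 = 0.339 g
% Na2CO3 = 0.339 / 0.879 × 100 = 38.6 %

38.6 %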